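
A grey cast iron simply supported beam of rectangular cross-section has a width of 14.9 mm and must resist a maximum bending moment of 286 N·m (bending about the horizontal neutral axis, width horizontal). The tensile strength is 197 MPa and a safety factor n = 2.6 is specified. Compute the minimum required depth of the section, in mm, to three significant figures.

σ_allow = 197/2.6 = 75.77 MPa.
For a rectangular section σ = 6M/(bh²), so h² = 6M/(b σ_allow) = 6×286000/(14.9×75.77) = 1520 mm².
h = 38.99 mm.

h = 39.0 mm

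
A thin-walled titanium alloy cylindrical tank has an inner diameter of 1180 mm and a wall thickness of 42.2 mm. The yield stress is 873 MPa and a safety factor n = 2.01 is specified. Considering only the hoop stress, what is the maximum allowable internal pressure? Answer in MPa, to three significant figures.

σ_allow = 873/2.01 = 434.3 MPa.
σ_h = pD/(2t) → p_allow = 2σ_allow t/D = 2×434.3×42.2/1180 = 31.07 MPa.

p_allow = 31.1 MPa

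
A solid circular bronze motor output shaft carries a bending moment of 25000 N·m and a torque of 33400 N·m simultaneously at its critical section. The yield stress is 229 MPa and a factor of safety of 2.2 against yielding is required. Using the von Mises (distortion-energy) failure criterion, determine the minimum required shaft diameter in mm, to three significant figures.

d = 155 mm

σ_allow = σ_y/n = 229/2.2 = 104.1 MPa.
For a solid shaft σ_b = 32M/(πd³) and τ = 16T/(πd³), so the von Mises stress is σ' = (16/πd³)·√(4M²+3T²).
√(4M²+3T²) = √(4×(2.500×10^7)² + 3×(3.340×10^7)²) = 7.646×10^7 N·mm.
d³ = 16×7.646×10^7/(π×104.1) = 3.741×10^6 mm³.
d = 155.2 mm.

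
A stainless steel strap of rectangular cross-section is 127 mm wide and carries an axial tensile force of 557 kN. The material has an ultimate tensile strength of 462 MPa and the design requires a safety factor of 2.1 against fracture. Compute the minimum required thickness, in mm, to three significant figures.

σ_allow = 462/2.1 = 220.0 MPa.
Required area A = F/σ_allow = 557000/220.0 = 2532 mm².
t = A/w = 2532/127 = 19.94 mm.

t = 19.9 mm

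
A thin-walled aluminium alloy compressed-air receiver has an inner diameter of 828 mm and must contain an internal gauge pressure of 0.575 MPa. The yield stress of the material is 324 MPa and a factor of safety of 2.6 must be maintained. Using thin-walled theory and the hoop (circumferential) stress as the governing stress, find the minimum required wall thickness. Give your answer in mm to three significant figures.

σ_allow = 324/2.6 = 124.6 MPa.
Hoop stress σ_h = pD/(2t), so t = pD/(2σ_allow) = 0.575×828/(2×124.6) = 1.910 mm.

t = 1.91 mm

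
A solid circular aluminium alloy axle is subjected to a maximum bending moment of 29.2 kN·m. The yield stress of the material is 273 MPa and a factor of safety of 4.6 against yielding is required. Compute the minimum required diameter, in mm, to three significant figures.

σ_allow = 273/4.6 = 59.35 MPa.
For a solid circular section σ = 32M/(πd³), so d³ = 32M/(π σ_allow) = 32×2.9200×10^7/(π×59.35) = 5.012×10^6 mm³.
d = 171.1 mm.

d = 171 mm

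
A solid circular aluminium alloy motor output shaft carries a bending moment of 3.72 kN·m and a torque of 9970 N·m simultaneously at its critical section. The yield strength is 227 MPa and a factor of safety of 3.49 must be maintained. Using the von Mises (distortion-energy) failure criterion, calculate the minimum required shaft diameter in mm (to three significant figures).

d = 114 mm

σ_allow = σ_y/n = 227/3.49 = 65.04 MPa.
For a solid shaft σ_b = 32M/(πd³) and τ = 16T/(πd³), so the von Mises stress is σ' = (16/πd³)·√(4M²+3T²).
√(4M²+3T²) = √(4×(3.720×10^6)² + 3×(9.970×10^6)²) = 1.880×10^7 N·mm.
d³ = 16×1.880×10^7/(π×65.04) = 1.472×10^6 mm³.
d = 113.8 mm.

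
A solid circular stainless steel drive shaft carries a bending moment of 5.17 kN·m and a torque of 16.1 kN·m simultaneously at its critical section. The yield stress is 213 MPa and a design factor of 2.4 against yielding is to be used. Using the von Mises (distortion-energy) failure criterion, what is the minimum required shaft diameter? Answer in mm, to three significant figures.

σ_allow = σ_y/n = 213/2.4 = 88.75 MPa.
For a solid shaft σ_b = 32M/(πd³) and τ = 16T/(πd³), so the von Mises stress is σ' = (16/πd³)·√(4M²+3T²).
√(4M²+3T²) = √(4×(5.170×10^6)² + 3×(1.610×10^7)²) = 2.974×10^7 N·mm.
d³ = 16×2.974×10^7/(π×88.75) = 1.707×10^6 mm³.
d = 119.5 mm.

d = 120 mm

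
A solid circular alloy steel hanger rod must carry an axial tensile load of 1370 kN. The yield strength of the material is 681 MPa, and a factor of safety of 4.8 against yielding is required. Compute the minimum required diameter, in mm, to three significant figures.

Allowable stress σ_allow = 681/4.8 = 141.9 MPa.
Required area A = F/σ_allow = 1370000/141.9 = 9656 mm².
A = πd²/4 → d = √(4A/π) = 110.9 mm.

d = 111 mm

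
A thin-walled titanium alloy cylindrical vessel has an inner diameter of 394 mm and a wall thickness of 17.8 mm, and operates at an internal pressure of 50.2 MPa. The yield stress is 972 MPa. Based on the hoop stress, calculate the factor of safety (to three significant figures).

σ_h = pD/(2t) = 50.2×394/(2×17.8) = 555.6 MPa.
n = 972/555.6 = 1.750.

n = 1.75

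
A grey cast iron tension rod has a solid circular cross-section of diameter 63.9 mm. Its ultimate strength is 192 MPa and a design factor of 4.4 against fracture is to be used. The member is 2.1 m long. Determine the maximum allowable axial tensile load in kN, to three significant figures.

σ_allow = 192/4.4 = 43.64 MPa.
A = πd²/4 = π×63.9²/4 = 3207 mm².
F_allow = σ_allow × A = 43.64×3207 = 139900 N.

F_allow = 140 kN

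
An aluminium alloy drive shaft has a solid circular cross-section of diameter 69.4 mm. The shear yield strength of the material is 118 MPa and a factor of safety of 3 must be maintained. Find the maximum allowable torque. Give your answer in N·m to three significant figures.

τ_allow = 118/3 = 39.33 MPa.
For a solid shaft T_allow = τ_allow·πd³/16; πd³/16 = π×69.4³/16 = 65630 mm³.
T_allow = 39.33×65630 = 2.581×10^6 N·mm = 2581 N·m.

T_allow = 2580 N·m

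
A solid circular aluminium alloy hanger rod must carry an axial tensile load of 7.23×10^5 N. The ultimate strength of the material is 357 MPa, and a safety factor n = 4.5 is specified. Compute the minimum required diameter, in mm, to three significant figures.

Allowable stress σ_allow = 357/4.5 = 79.33 MPa.
Required area A = F/σ_allow = 723000/79.33 = 9113 mm².
A = πd²/4 → d = √(4A/π) = 107.7 mm.

d = 108 mm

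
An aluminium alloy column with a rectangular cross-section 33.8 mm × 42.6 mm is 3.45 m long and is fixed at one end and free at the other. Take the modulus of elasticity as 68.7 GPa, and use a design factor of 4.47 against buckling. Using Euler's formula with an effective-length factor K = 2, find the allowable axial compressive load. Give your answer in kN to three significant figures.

Buckling occurs about the weak axis: I_min = h·b³/12 = 42.6×33.8³/12 = 137100 mm⁴ (b = 33.8 mm is the smaller dimension).
Effective length L_e = KL = 2×3.45 m = 6900 mm.
Euler critical load P_cr = π²EI/L_e² = π²×68700×137100/6900² = 1952 N.
P_allow = P_cr/n = 1952/4.47 = 436.7 N.

P_allow = 0.437 kN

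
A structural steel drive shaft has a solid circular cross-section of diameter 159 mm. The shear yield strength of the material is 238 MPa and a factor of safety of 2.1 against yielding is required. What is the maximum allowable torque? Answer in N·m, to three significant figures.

τ_allow = 238/2.1 = 113.3 MPa.
For a solid shaft T_allow = τ_allow·πd³/16; πd³/16 = π×159³/16 = 789300 mm³.
T_allow = 113.3×789300 = 8.945×10^7 N·mm = 89450 N·m.

T_allow = 89400 N·m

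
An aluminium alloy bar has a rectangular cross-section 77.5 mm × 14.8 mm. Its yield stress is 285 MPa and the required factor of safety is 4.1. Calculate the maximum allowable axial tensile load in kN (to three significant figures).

σ_allow = 285/4.1 = 69.51 MPa.
A = 77.5×14.8 = 1147 mm².
F_allow = σ_allow × A = 69.51×1147 = 79730 N.

F_allow = 79.7 kN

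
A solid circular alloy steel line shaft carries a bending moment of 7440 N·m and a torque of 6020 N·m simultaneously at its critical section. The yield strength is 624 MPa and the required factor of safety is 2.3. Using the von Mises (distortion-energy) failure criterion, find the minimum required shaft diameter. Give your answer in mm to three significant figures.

d = 69.9 mm

σ_allow = σ_y/n = 624/2.3 = 271.3 MPa.
For a solid shaft σ_b = 32M/(πd³) and τ = 16T/(πd³), so the von Mises stress is σ' = (16/πd³)·√(4M²+3T²).
√(4M²+3T²) = √(4×(7.440×10^6)² + 3×(6.020×10^6)²) = 1.817×10^7 N·mm.
d³ = 16×1.817×10^7/(π×271.3) = 341100 mm³.
d = 69.87 mm.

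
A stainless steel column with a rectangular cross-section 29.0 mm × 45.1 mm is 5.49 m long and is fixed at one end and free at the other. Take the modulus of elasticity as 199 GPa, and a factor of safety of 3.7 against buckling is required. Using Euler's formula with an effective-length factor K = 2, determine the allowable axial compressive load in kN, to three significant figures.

P_allow = 0.404 kN

Buckling occurs about the weak axis: I_min = h·b³/12 = 45.1×29.0³/12 = 91660 mm⁴ (b = 29.0 mm is the smaller dimension).
Effective length L_e = KL = 2×5.49 m = 10980 mm.
Euler critical load P_cr = π²EI/L_e² = π²×199000×91660/10980² = 1493 N.
P_allow = P_cr/n = 1493/3.7 = 403.6 N.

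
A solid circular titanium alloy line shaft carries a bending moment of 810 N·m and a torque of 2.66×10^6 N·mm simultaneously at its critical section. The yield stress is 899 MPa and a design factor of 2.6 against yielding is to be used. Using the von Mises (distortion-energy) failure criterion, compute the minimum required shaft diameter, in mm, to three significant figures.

σ_allow = σ_y/n = 899/2.6 = 345.8 MPa.
For a solid shaft σ_b = 32M/(πd³) and τ = 16T/(πd³), so the von Mises stress is σ' = (16/πd³)·√(4M²+3T²).
√(4M²+3T²) = √(4×(810000)² + 3×(2.660×10^6)²) = 4.884×10^6 N·mm.
d³ = 16×4.884×10^6/(π×345.8) = 71930 mm³.
d = 41.59 mm.

d = 41.6 mm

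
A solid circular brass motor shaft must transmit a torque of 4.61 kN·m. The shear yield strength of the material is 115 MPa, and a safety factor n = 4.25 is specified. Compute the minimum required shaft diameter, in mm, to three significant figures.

Allowable shear stress τ_allow = 115/4.25 = 27.06 MPa.
For a solid shaft τ = 16T/(πd³), so d³ = 16T/(π τ_allow) = 16×4610000/(π×27.06) = 867700 mm³.
d = (867700)^(1/3) = 95.38 mm.

d = 95.4 mm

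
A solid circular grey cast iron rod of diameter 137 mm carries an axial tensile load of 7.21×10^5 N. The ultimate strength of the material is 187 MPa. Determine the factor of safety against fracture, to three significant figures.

n = 3.82

A = πd²/4 = 14740 mm².
σ = F/A = 721000/14740 = 48.91 MPa.
n = 187/48.91 = 3.823.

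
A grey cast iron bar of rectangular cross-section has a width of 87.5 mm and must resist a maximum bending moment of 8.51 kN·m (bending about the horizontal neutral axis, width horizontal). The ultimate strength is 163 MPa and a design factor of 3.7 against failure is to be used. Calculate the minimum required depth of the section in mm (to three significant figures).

h = 115 mm

σ_allow = 163/3.7 = 44.05 MPa.
For a rectangular section σ = 6M/(bh²), so h² = 6M/(b σ_allow) = 6×8510000/(87.5×44.05) = 13250 mm².
h = 115.1 mm.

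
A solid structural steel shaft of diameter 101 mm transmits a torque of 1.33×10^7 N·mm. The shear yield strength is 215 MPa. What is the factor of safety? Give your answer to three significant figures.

n = 3.27

τ = 16T/(πd³) = 16×1.3300×10^7/(π×101³) = 65.74 MPa.
n = τ_limit/τ = 215/65.74 = 3.270.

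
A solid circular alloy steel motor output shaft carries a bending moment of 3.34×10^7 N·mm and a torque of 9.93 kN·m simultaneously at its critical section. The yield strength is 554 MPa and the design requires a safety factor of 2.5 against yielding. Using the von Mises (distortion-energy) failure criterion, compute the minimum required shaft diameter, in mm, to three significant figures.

σ_allow = σ_y/n = 554/2.5 = 221.6 MPa.
For a solid shaft σ_b = 32M/(πd³) and τ = 16T/(πd³), so the von Mises stress is σ' = (16/πd³)·√(4M²+3T²).
√(4M²+3T²) = √(4×(3.340×10^7)² + 3×(9.930×10^6)²) = 6.898×10^7 N·mm.
d³ = 16×6.898×10^7/(π×221.6) = 1.585×10^6 mm³.
d = 116.6 mm.

d = 117 mm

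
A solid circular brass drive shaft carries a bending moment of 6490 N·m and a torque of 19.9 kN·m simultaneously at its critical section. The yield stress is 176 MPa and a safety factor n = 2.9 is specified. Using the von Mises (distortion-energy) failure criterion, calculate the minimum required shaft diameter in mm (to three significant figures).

σ_allow = σ_y/n = 176/2.9 = 60.69 MPa.
For a solid shaft σ_b = 32M/(πd³) and τ = 16T/(πd³), so the von Mises stress is σ' = (16/πd³)·√(4M²+3T²).
√(4M²+3T²) = √(4×(6.490×10^6)² + 3×(1.990×10^7)²) = 3.683×10^7 N·mm.
d³ = 16×3.683×10^7/(π×60.69) = 3.091×10^6 mm³.
d = 145.7 mm.

d = 146 mm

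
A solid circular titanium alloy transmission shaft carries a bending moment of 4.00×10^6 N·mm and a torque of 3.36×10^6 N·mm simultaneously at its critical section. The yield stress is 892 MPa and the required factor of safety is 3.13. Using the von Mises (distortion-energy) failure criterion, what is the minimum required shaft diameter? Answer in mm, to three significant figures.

σ_allow = σ_y/n = 892/3.13 = 285.0 MPa.
For a solid shaft σ_b = 32M/(πd³) and τ = 16T/(πd³), so the von Mises stress is σ' = (16/πd³)·√(4M²+3T²).
√(4M²+3T²) = √(4×(4.000×10^6)² + 3×(3.360×10^6)²) = 9.893×10^6 N·mm.
d³ = 16×9.893×10^6/(π×285.0) = 176800 mm³.
d = 56.13 mm.

d = 56.1 mm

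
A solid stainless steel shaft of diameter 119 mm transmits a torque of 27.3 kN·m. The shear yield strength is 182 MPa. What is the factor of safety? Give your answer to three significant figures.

τ = 16T/(πd³) = 16×2.7300×10^7/(π×119³) = 82.51 MPa.
n = τ_limit/τ = 182/82.51 = 2.206.

n = 2.21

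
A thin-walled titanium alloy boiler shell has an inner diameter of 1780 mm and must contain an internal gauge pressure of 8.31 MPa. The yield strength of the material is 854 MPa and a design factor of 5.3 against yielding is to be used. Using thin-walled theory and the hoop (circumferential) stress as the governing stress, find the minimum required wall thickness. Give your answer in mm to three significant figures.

σ_allow = 854/5.3 = 161.1 MPa.
Hoop stress σ_h = pD/(2t), so t = pD/(2σ_allow) = 8.31×1780/(2×161.1) = 45.90 mm.

t = 45.9 mm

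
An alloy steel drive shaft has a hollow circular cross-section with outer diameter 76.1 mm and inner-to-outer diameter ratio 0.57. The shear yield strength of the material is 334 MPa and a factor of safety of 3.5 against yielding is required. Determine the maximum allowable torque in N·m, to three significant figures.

T_allow = 7390 N·m

τ_allow = 334/3.5 = 95.43 MPa.
For a hollow shaft T_allow = τ_allow·πd_o³(1−k⁴)/16 with 1−k⁴ = 0.8944, so πd_o³(1−k⁴)/16 = 77400 mm³.
T_allow = 95.43×77400 = 7.386×10^6 N·mm = 7386 N·m.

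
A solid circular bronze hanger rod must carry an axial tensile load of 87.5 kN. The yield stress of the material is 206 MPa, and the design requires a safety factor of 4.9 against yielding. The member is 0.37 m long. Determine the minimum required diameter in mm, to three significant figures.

d = 51.5 mm

Allowable stress σ_allow = 206/4.9 = 42.04 MPa.
Required area A = F/σ_allow = 87500/42.04 = 2081 mm².
A = πd²/4 → d = √(4A/π) = 51.48 mm.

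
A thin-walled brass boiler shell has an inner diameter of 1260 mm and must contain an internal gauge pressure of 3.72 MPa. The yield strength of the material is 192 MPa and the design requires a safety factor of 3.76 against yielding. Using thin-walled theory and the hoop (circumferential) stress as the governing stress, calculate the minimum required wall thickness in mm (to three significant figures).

σ_allow = 192/3.76 = 51.06 MPa.
Hoop stress σ_h = pD/(2t), so t = pD/(2σ_allow) = 3.72×1260/(2×51.06) = 45.90 mm.

t = 45.9 mm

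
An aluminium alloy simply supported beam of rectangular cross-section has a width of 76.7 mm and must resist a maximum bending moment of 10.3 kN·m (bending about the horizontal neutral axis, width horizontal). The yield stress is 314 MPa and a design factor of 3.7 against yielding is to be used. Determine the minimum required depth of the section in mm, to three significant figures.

h = 97.4 mm

σ_allow = 314/3.7 = 84.86 MPa.
For a rectangular section σ = 6M/(bh²), so h² = 6M/(b σ_allow) = 6×1.0300×10^7/(76.7×84.86) = 9494 mm².
h = 97.44 mm.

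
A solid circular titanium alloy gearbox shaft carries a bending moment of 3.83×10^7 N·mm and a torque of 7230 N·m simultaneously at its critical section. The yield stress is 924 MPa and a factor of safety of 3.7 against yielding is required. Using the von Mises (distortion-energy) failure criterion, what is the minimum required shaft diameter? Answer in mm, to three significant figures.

σ_allow = σ_y/n = 924/3.7 = 249.7 MPa.
For a solid shaft σ_b = 32M/(πd³) and τ = 16T/(πd³), so the von Mises stress is σ' = (16/πd³)·√(4M²+3T²).
√(4M²+3T²) = √(4×(3.830×10^7)² + 3×(7.230×10^6)²) = 7.762×10^7 N·mm.
d³ = 16×7.762×10^7/(π×249.7) = 1.583×10^6 mm³.
d = 116.5 mm.

d = 117 mm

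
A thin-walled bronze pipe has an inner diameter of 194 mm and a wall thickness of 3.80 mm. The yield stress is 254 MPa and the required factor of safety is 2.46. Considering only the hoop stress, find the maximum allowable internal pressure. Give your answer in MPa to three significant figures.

p_allow = 4.04 MPa

σ_allow = 254/2.46 = 103.3 MPa.
σ_h = pD/(2t) → p_allow = 2σ_allow t/D = 2×103.3×3.80/194 = 4.045 MPa.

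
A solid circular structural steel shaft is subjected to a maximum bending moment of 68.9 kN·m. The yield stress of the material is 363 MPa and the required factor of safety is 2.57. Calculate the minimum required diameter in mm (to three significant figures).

σ_allow = 363/2.57 = 141.2 MPa.
For a solid circular section σ = 32M/(πd³), so d³ = 32M/(π σ_allow) = 32×6.8900×10^7/(π×141.2) = 4.969×10^6 mm³.
d = 170.6 mm.

d = 171 mm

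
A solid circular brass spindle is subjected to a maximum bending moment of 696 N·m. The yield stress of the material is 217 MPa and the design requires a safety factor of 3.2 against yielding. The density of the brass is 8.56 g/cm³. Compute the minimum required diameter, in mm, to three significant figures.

d = 47.1 mm

σ_allow = 217/3.2 = 67.81 MPa.
For a solid circular section σ = 32M/(πd³), so d³ = 32M/(π σ_allow) = 32×696000/(π×67.81) = 104500 mm³.
d = 47.11 mm.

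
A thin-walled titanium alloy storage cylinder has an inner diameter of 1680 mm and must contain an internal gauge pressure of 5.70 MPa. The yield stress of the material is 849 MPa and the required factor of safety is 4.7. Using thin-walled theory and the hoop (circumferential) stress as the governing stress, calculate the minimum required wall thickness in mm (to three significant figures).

σ_allow = 849/4.7 = 180.6 MPa.
Hoop stress σ_h = pD/(2t), so t = pD/(2σ_allow) = 5.70×1680/(2×180.6) = 26.51 mm.

t = 26.5 mm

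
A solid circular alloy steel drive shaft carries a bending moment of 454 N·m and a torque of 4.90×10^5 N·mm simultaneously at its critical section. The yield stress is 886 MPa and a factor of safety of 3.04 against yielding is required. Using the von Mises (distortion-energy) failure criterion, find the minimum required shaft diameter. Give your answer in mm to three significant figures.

σ_allow = σ_y/n = 886/3.04 = 291.4 MPa.
For a solid shaft σ_b = 32M/(πd³) and τ = 16T/(πd³), so the von Mises stress is σ' = (16/πd³)·√(4M²+3T²).
√(4M²+3T²) = √(4×(454000)² + 3×(490000)²) = 1.243×10^6 N·mm.
d³ = 16×1.243×10^6/(π×291.4) = 21720 mm³.
d = 27.90 mm.

d = 27.9 mm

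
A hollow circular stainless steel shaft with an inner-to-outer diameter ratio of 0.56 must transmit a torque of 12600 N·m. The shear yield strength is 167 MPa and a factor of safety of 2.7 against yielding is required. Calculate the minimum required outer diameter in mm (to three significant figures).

d_o = 105 mm

τ_allow = 167/2.7 = 61.85 MPa.
For a hollow shaft τ = 16T/[πd_o³(1−k⁴)] with k = 0.56, so 1−k⁴ = 0.9017.
d_o³ = 16T/[π τ_allow (1−k⁴)] = 16×1.2600×10^7/(π×61.85×0.9017) = 1.151×10^6 mm³.
d_o = 104.8 mm.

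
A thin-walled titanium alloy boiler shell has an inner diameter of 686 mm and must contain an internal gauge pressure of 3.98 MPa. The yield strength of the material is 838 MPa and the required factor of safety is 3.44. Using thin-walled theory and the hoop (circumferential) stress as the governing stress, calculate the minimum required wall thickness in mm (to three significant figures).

σ_allow = 838/3.44 = 243.6 MPa.
Hoop stress σ_h = pD/(2t), so t = pD/(2σ_allow) = 3.98×686/(2×243.6) = 5.604 mm.

t = 5.60 mm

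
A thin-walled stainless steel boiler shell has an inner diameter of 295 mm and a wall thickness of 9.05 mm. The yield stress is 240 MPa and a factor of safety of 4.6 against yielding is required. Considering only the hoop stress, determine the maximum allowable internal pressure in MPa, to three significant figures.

p_allow = 3.20 MPa

σ_allow = 240/4.6 = 52.17 MPa.
σ_h = pD/(2t) → p_allow = 2σ_allow t/D = 2×52.17×9.05/295 = 3.201 MPa.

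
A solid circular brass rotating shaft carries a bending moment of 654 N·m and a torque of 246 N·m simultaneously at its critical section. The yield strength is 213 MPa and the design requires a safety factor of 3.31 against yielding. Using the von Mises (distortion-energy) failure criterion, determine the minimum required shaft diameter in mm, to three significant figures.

d = 47.8 mm

σ_allow = σ_y/n = 213/3.31 = 64.35 MPa.
For a solid shaft σ_b = 32M/(πd³) and τ = 16T/(πd³), so the von Mises stress is σ' = (16/πd³)·√(4M²+3T²).
√(4M²+3T²) = √(4×(654000)² + 3×(246000)²) = 1.376×10^6 N·mm.
d³ = 16×1.376×10^6/(π×64.35) = 108900 mm³.
d = 47.75 mm.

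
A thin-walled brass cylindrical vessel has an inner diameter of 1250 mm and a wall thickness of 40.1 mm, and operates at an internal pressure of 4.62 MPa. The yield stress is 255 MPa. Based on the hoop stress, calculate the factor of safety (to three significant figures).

n = 3.54

σ_h = pD/(2t) = 4.62×1250/(2×40.1) = 72.01 MPa.
n = 255/72.01 = 3.541.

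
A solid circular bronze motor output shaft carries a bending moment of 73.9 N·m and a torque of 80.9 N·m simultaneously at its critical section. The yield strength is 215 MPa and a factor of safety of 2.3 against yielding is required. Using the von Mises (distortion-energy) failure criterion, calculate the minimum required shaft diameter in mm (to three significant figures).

d = 22.3 mm

σ_allow = σ_y/n = 215/2.3 = 93.48 MPa.
For a solid shaft σ_b = 32M/(πd³) and τ = 16T/(πd³), so the von Mises stress is σ' = (16/πd³)·√(4M²+3T²).
√(4M²+3T²) = √(4×(73900)² + 3×(80900)²) = 203700 N·mm.
d³ = 16×203700/(π×93.48) = 11100 mm³.
d = 22.30 mm.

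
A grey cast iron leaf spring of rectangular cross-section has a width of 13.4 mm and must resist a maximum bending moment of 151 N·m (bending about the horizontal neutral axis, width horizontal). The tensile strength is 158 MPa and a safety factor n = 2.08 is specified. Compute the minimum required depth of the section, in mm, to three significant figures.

σ_allow = 158/2.08 = 75.96 MPa.
For a rectangular section σ = 6M/(bh²), so h² = 6M/(b σ_allow) = 6×151000/(13.4×75.96) = 890.1 mm².
h = 29.83 mm.

h = 29.8 mm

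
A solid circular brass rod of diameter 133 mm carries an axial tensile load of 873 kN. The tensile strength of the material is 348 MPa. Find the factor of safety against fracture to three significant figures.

A = πd²/4 = 13890 mm².
σ = F/A = 873000/13890 = 62.84 MPa.
n = 348/62.84 = 5.538.

n = 5.54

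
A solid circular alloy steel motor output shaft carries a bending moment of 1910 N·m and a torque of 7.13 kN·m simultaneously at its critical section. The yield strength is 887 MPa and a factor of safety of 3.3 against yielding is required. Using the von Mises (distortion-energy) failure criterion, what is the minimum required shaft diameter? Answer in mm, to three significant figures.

σ_allow = σ_y/n = 887/3.3 = 268.8 MPa.
For a solid shaft σ_b = 32M/(πd³) and τ = 16T/(πd³), so the von Mises stress is σ' = (16/πd³)·√(4M²+3T²).
√(4M²+3T²) = √(4×(1.910×10^6)² + 3×(7.130×10^6)²) = 1.293×10^7 N·mm.
d³ = 16×1.293×10^7/(π×268.8) = 244900 mm³.
d = 62.57 mm.

d = 62.6 mm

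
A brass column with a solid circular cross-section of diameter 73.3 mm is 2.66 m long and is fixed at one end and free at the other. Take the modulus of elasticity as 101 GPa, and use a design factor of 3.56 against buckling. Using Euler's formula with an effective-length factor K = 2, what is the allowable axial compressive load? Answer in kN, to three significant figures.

I = πd⁴/64 = π×73.3⁴/64 = 1.417×10^6 mm⁴.
Effective length L_e = KL = 2×2.66 m = 5320 mm.
Euler critical load P_cr = π²EI/L_e² = π²×101000×1.417×10^6/5320² = 49910 N.
P_allow = P_cr/n = 49910/3.56 = 14020 N.

P_allow = 14.0 kN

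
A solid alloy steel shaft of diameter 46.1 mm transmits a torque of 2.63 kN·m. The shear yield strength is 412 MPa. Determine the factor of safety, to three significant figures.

τ = 16T/(πd³) = 16×2630000/(π×46.1³) = 136.7 MPa.
n = τ_limit/τ = 412/136.7 = 3.014.

n = 3.01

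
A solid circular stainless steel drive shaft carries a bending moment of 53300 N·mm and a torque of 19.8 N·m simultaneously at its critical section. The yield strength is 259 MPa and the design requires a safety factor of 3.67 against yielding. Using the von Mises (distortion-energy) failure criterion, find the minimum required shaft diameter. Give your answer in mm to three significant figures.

d = 20.1 mm

σ_allow = σ_y/n = 259/3.67 = 70.57 MPa.
For a solid shaft σ_b = 32M/(πd³) and τ = 16T/(πd³), so the von Mises stress is σ' = (16/πd³)·√(4M²+3T²).
√(4M²+3T²) = √(4×(53300)² + 3×(19800)²) = 112000 N·mm.
d³ = 16×112000/(π×70.57) = 8081 mm³.
d = 20.07 mm.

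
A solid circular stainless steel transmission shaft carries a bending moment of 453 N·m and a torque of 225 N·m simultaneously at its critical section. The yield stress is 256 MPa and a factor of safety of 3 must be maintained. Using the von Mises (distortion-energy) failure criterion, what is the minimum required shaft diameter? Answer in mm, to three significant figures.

d = 38.9 mm

σ_allow = σ_y/n = 256/3 = 85.33 MPa.
For a solid shaft σ_b = 32M/(πd³) and τ = 16T/(πd³), so the von Mises stress is σ' = (16/πd³)·√(4M²+3T²).
√(4M²+3T²) = √(4×(453000)² + 3×(225000)²) = 986300 N·mm.
d³ = 16×986300/(π×85.33) = 58860 mm³.
d = 38.90 mm.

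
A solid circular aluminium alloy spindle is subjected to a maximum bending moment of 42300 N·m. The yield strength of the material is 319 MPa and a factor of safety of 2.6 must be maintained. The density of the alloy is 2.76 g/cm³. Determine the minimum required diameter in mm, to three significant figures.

σ_allow = 319/2.6 = 122.7 MPa.
For a solid circular section σ = 32M/(πd³), so d³ = 32M/(π σ_allow) = 32×4.2300×10^7/(π×122.7) = 3.512×10^6 mm³.
d = 152.0 mm.

d = 152 mm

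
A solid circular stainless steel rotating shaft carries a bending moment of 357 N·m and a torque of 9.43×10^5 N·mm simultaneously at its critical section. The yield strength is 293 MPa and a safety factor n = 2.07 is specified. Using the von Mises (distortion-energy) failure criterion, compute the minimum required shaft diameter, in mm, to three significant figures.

d = 40.0 mm

σ_allow = σ_y/n = 293/2.07 = 141.5 MPa.
For a solid shaft σ_b = 32M/(πd³) and τ = 16T/(πd³), so the von Mises stress is σ' = (16/πd³)·√(4M²+3T²).
√(4M²+3T²) = √(4×(357000)² + 3×(943000)²) = 1.783×10^6 N·mm.
d³ = 16×1.783×10^6/(π×141.5) = 64140 mm³.
d = 40.03 mm.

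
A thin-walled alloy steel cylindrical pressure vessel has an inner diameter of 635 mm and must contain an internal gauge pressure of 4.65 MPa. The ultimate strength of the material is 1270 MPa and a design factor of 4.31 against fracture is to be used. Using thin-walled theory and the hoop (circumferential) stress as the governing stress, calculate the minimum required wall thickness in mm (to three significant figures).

σ_allow = 1270/4.31 = 294.7 MPa.
Hoop stress σ_h = pD/(2t), so t = pD/(2σ_allow) = 4.65×635/(2×294.7) = 5.010 mm.

t = 5.01 mm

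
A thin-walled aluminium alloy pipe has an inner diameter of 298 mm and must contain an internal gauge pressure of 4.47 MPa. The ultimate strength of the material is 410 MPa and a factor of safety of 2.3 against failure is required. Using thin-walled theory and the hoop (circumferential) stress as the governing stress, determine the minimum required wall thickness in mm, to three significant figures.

t = 3.74 mm

σ_allow = 410/2.3 = 178.3 MPa.
Hoop stress σ_h = pD/(2t), so t = pD/(2σ_allow) = 4.47×298/(2×178.3) = 3.736 mm.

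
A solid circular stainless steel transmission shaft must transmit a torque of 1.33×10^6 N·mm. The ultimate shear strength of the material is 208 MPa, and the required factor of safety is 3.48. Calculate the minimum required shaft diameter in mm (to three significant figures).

d = 48.4 mm

Allowable shear stress τ_allow = 208/3.48 = 59.77 MPa.
For a solid shaft τ = 16T/(πd³), so d³ = 16T/(π τ_allow) = 16×1330000/(π×59.77) = 113300 mm³.
d = (113300)^(1/3) = 48.39 mm.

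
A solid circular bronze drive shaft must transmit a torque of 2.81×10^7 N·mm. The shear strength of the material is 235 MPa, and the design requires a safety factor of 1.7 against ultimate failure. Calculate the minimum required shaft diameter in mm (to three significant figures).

d = 101 mm

Allowable shear stress τ_allow = 235/1.7 = 138.2 MPa.
For a solid shaft τ = 16T/(πd³), so d³ = 16T/(π τ_allow) = 16×2.8100×10^7/(π×138.2) = 1.035×10^6 mm³.
d = (1.035×10^6)^(1/3) = 101.2 mm.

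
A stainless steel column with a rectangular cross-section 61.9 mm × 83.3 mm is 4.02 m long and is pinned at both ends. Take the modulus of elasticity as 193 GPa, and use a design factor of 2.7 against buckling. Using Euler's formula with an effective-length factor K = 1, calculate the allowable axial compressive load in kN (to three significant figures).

Buckling occurs about the weak axis: I_min = h·b³/12 = 83.3×61.9³/12 = 1.646×10^6 mm⁴ (b = 61.9 mm is the smaller dimension).
Effective length L_e = KL = 1×4.02 m = 4020 mm.
Euler critical load P_cr = π²EI/L_e² = π²×193000×1.646×10^6/4020² = 194100 N.
P_allow = P_cr/n = 194100/2.7 = 71870 N.

P_allow = 71.9 kN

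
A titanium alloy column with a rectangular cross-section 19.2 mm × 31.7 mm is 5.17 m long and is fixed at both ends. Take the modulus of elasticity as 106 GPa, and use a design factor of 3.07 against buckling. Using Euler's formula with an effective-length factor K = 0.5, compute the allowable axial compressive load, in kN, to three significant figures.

P_allow = 0.954 kN

Buckling occurs about the weak axis: I_min = h·b³/12 = 31.7×19.2³/12 = 18700 mm⁴ (b = 19.2 mm is the smaller dimension).
Effective length L_e = KL = 0.5×5.17 m = 2585 mm.
Euler critical load P_cr = π²EI/L_e² = π²×106000×18700/2585² = 2927 N.
P_allow = P_cr/n = 2927/3.07 = 953.5 N.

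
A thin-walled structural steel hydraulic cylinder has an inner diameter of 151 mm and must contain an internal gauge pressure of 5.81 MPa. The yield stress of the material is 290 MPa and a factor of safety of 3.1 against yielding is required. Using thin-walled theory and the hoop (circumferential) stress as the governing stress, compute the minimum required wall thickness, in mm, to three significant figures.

t = 4.69 mm

σ_allow = 290/3.1 = 93.55 MPa.
Hoop stress σ_h = pD/(2t), so t = pD/(2σ_allow) = 5.81×151/(2×93.55) = 4.689 mm.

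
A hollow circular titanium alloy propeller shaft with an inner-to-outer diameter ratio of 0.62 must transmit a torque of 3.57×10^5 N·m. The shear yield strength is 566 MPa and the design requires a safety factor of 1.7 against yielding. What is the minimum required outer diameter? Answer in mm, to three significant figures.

d_o = 186 mm

τ_allow = 566/1.7 = 332.9 MPa.
For a hollow shaft τ = 16T/[πd_o³(1−k⁴)] with k = 0.62, so 1−k⁴ = 0.8522.
d_o³ = 16T/[π τ_allow (1−k⁴)] = 16×3.5700×10^8/(π×332.9×0.8522) = 6.408×10^6 mm³.
d_o = 185.7 mm.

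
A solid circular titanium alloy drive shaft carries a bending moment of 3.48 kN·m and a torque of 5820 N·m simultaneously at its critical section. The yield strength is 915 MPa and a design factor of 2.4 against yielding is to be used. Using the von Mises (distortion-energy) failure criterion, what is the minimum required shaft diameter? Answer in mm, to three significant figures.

d = 54.7 mm

σ_allow = σ_y/n = 915/2.4 = 381.2 MPa.
For a solid shaft σ_b = 32M/(πd³) and τ = 16T/(πd³), so the von Mises stress is σ' = (16/πd³)·√(4M²+3T²).
√(4M²+3T²) = √(4×(3.480×10^6)² + 3×(5.820×10^6)²) = 1.225×10^7 N·mm.
d³ = 16×1.225×10^7/(π×381.2) = 163600 mm³.
d = 54.70 mm.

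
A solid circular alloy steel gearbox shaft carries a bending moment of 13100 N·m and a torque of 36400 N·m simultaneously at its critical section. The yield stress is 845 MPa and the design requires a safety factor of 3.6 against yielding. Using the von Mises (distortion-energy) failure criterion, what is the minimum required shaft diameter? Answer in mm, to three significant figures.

σ_allow = σ_y/n = 845/3.6 = 234.7 MPa.
For a solid shaft σ_b = 32M/(πd³) and τ = 16T/(πd³), so the von Mises stress is σ' = (16/πd³)·√(4M²+3T²).
√(4M²+3T²) = √(4×(1.310×10^7)² + 3×(3.640×10^7)²) = 6.827×10^7 N·mm.
d³ = 16×6.827×10^7/(π×234.7) = 1.481×10^6 mm³.
d = 114.0 mm.

d = 114 mm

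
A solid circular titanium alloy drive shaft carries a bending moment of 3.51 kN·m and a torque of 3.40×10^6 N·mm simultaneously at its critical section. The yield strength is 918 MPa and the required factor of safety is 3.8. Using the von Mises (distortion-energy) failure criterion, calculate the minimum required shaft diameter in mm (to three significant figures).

d = 57.8 mm

σ_allow = σ_y/n = 918/3.8 = 241.6 MPa.
For a solid shaft σ_b = 32M/(πd³) and τ = 16T/(πd³), so the von Mises stress is σ' = (16/πd³)·√(4M²+3T²).
√(4M²+3T²) = √(4×(3.510×10^6)² + 3×(3.400×10^6)²) = 9.163×10^6 N·mm.
d³ = 16×9.163×10^6/(π×241.6) = 193200 mm³.
d = 57.81 mm.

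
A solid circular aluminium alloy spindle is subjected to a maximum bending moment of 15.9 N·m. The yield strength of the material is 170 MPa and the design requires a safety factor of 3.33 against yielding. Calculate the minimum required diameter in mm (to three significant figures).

d = 14.7 mm

σ_allow = 170/3.33 = 51.05 MPa.
For a solid circular section σ = 32M/(πd³), so d³ = 32M/(π σ_allow) = 32×15900/(π×51.05) = 3172 mm³.
d = 14.69 mm.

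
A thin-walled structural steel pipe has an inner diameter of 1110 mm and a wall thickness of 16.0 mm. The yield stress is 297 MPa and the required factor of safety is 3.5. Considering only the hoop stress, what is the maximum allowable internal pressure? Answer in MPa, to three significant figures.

σ_allow = 297/3.5 = 84.86 MPa.
σ_h = pD/(2t) → p_allow = 2σ_allow t/D = 2×84.86×16.0/1110 = 2.446 MPa.

p_allow = 2.45 MPa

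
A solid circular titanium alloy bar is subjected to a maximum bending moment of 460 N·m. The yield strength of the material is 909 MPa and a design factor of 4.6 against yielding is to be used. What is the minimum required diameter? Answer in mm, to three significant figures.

d = 28.7 mm

σ_allow = 909/4.6 = 197.6 MPa.
For a solid circular section σ = 32M/(πd³), so d³ = 32M/(π σ_allow) = 32×460000/(π×197.6) = 23710 mm³.
d = 28.73 mm.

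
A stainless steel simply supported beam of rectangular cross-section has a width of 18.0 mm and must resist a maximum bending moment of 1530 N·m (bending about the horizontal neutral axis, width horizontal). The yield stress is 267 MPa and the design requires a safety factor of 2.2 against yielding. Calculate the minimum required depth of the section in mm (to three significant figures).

σ_allow = 267/2.2 = 121.4 MPa.
For a rectangular section σ = 6M/(bh²), so h² = 6M/(b σ_allow) = 6×1530000/(18.0×121.4) = 4202 mm².
h = 64.82 mm.

h = 64.8 mm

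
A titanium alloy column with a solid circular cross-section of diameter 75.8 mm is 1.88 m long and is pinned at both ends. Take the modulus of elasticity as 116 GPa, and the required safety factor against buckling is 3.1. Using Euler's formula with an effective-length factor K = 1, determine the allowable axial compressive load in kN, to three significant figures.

P_allow = 169 kN

I = πd⁴/64 = π×75.8⁴/64 = 1.620×10^6 mm⁴.
Effective length L_e = KL = 1×1.88 m = 1880 mm.
Euler critical load P_cr = π²EI/L_e² = π²×116000×1.620×10^6/1880² = 524900 N.
P_allow = P_cr/n = 524900/3.1 = 169300 N.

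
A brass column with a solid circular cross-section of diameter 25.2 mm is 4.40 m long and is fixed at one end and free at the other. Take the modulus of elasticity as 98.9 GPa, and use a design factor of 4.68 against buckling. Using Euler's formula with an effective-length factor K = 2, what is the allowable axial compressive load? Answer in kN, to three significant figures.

P_allow = 0.0533 kN

I = πd⁴/64 = π×25.2⁴/64 = 19800 mm⁴.
Effective length L_e = KL = 2×4.40 m = 8800 mm.
Euler critical load P_cr = π²EI/L_e² = π²×98900×19800/8800² = 249.5 N.
P_allow = P_cr/n = 249.5/4.68 = 53.32 N.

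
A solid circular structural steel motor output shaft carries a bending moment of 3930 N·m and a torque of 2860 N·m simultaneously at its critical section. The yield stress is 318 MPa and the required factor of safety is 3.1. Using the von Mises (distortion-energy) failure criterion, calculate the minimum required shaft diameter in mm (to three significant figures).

d = 77.3 mm

σ_allow = σ_y/n = 318/3.1 = 102.6 MPa.
For a solid shaft σ_b = 32M/(πd³) and τ = 16T/(πd³), so the von Mises stress is σ' = (16/πd³)·√(4M²+3T²).
√(4M²+3T²) = √(4×(3.930×10^6)² + 3×(2.860×10^6)²) = 9.291×10^6 N·mm.
d³ = 16×9.291×10^6/(π×102.6) = 461300 mm³.
d = 77.27 mm.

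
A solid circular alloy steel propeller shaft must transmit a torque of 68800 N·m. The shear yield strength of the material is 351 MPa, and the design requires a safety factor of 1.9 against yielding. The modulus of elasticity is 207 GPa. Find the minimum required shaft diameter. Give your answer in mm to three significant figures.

d = 124 mm

Allowable shear stress τ_allow = 351/1.9 = 184.7 MPa.
For a solid shaft τ = 16T/(πd³), so d³ = 16T/(π τ_allow) = 16×6.8800×10^7/(π×184.7) = 1.897×10^6 mm³.
d = (1.897×10^6)^(1/3) = 123.8 mm.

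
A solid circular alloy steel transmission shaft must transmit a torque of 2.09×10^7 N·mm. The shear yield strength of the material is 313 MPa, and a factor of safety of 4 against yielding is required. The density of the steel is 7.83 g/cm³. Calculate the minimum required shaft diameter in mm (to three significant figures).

Allowable shear stress τ_allow = 313/4 = 78.25 MPa.
For a solid shaft τ = 16T/(πd³), so d³ = 16T/(π τ_allow) = 16×2.0900×10^7/(π×78.25) = 1.360×10^6 mm³.
d = (1.360×10^6)^(1/3) = 110.8 mm.

d = 111 mm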